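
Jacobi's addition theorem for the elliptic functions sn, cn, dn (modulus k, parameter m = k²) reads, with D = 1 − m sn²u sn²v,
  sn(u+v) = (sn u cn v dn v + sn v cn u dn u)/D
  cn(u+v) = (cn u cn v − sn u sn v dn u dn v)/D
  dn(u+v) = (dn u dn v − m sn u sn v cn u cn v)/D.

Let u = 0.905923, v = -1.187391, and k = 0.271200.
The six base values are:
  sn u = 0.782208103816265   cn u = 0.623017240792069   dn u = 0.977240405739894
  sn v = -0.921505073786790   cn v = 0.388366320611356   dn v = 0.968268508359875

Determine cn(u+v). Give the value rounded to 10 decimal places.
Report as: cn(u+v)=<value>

cn(u+v)=0.9607233904

m = k² = 0.07354944
D = 1 − m·sn²u·sn²v = 0.9617862679586943
cn(u+v) = (cn u·cn v − sn u·sn v·dn u·dn v)/D = 0.9240105642296869/0.9617862679586943 = 0.9607233904376874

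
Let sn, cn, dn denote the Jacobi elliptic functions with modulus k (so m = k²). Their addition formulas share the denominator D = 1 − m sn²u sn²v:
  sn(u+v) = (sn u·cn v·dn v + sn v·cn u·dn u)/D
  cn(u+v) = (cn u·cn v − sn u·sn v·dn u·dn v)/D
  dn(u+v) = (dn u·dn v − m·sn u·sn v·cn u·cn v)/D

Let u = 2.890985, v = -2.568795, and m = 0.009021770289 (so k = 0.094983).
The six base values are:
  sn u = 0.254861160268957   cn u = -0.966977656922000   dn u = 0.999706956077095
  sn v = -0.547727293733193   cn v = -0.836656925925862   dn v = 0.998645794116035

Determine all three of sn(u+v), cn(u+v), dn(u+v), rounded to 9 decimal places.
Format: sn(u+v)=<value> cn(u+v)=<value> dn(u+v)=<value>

sn(u+v)=0.316597911 cn(u+v)=0.948559836 dn(u+v)=0.999547753

m = k² = 0.009021770289
D = 1 − m·sn²u·sn²v = 0.9998241963683253
sn(u+v) = (sn u·cn v·dn v + sn v·cn u·dn u)/D = 0.3165422515937812/0.9998241963683253 = 0.3165979106562552
cn(u+v) = (cn u·cn v − sn u·sn v·dn u·dn v)/D = 0.9483930759972401/0.9998241963683253 = 0.9485598362613156
dn(u+v) = (dn u·dn v − m·sn u·sn v·cn u·cn v)/D = 0.9993720284804092/0.9998241963683253 = 0.9995477526053495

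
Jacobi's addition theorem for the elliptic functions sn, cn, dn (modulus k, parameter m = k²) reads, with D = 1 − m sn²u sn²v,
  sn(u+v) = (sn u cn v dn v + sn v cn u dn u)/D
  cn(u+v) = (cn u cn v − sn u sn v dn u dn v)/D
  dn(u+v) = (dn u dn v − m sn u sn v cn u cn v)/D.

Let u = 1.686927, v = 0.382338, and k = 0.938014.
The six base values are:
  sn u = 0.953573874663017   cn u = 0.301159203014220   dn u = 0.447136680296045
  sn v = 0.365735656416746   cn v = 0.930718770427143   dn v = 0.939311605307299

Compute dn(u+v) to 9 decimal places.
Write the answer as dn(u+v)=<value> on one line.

m = k² = 0.879870264196
D = 1 − m·sn²u·sn²v = 0.8929807422889744
dn(u+v) = (dn u·dn v − m·sn u·sn v·cn u·cn v)/D = 0.3339894942421381/0.8929807422889744 = 0.3740164579428936

dn(u+v)=0.374016458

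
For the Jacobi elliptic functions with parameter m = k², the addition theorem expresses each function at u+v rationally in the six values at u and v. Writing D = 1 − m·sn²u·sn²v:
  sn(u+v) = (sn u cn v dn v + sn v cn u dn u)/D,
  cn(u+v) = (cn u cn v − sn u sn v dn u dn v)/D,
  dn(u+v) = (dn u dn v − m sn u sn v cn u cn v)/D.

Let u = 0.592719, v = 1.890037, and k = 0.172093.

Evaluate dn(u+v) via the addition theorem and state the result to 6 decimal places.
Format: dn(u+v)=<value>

dn(u+v)=0.994112

sn u = 0.5578237570216481, cn u = 0.8299594303953979, dn u = 0.9953815689177577
sn v = 0.9544560736493164, cn v = -0.2983514764064872, dn v = 0.9864178760998068
m = k² = 0.029616000649
D = 1 − m·sn²u·sn²v = 0.9916047754754648
dn(u+v) = (dn u·dn v − m·sn u·sn v·cn u·cn v)/D = 0.9857666640524453/0.9916047754754648 = 0.9941124613682702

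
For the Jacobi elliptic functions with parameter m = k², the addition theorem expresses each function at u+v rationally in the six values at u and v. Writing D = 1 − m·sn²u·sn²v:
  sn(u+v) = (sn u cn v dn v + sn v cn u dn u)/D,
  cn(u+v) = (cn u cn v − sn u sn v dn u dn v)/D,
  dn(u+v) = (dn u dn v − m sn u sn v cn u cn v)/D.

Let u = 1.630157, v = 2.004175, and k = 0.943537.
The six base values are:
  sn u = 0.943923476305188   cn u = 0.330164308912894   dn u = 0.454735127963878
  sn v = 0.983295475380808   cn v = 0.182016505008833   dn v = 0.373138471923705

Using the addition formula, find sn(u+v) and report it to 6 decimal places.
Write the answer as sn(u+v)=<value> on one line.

sn(u+v)=0.908501

m = k² = 0.890262070369
D = 1 − m·sn²u·sn²v = 0.2330632878932065
sn(u+v) = (sn u·cn v·dn v + sn v·cn u·dn u)/D = 0.2117381279498347/0.2330632878932065 = 0.9085005616451124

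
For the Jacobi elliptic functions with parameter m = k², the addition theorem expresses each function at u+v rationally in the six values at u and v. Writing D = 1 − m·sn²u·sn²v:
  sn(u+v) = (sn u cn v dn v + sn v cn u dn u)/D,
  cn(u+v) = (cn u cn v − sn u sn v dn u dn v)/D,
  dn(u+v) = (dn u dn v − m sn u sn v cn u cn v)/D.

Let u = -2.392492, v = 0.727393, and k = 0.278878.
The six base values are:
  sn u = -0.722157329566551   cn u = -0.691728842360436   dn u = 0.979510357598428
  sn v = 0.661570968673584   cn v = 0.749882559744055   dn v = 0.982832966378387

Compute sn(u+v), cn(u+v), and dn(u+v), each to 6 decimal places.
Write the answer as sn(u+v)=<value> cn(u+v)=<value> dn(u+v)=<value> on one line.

m = k² = 0.077772938884
D = 1 − m·sn²u·sn²v = 0.9822480921206103
sn(u+v) = (sn u·cn v·dn v + sn v·cn u·dn u)/D = -0.9804877603655689/0.9822480921206103 = -0.9982078542384939
cn(u+v) = (cn u·cn v − sn u·sn v·dn u·dn v)/D = -0.05877981156732032/0.9822480921206103 = -0.05984212342975235
dn(u+v) = (dn u·dn v − m·sn u·sn v·cn u·cn v)/D = 0.9434213341532473/0.9822480921206103 = 0.9604715363879827

sn(u+v)=-0.998208 cn(u+v)=-0.059842 dn(u+v)=0.960472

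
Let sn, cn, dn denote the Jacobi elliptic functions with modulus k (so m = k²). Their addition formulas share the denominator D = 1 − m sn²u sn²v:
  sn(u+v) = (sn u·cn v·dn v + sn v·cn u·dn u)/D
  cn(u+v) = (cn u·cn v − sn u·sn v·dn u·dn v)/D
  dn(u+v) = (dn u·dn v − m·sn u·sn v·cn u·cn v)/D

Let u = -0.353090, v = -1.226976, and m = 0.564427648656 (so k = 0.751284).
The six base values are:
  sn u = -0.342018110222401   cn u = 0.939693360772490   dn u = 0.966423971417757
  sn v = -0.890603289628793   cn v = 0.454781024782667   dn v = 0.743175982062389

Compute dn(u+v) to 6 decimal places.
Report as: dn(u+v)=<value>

dn(u+v)=0.680381

m = k² = 0.564427648656
D = 1 − m·sn²u·sn²v = 0.9476309041856138
dn(u+v) = (dn u·dn v − m·sn u·sn v·cn u·cn v)/D = 0.6447496781899589/0.9476309041856138 = 0.6803805947464867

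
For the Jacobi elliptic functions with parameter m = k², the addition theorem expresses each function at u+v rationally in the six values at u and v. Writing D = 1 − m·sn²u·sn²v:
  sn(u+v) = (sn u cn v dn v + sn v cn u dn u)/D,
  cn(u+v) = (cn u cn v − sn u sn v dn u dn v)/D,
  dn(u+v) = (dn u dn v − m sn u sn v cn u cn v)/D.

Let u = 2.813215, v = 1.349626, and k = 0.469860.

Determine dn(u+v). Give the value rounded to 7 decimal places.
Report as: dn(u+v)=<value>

dn(u+v)=0.9409519

sn u = 0.4987818762814711, cn u = -0.8667275465180135, dn u = 0.9721504465700923
sn v = 0.959919487185321, cn v = 0.2802758964339786, dn v = 0.8925099161714171
m = k² = 0.2207684196
D = 1 − m·sn²u·sn²v = 0.9493909838632455
dn(u+v) = (dn u·dn v − m·sn u·sn v·cn u·cn v)/D = 0.8933312973131952/0.9493909838632455 = 0.9409519497205111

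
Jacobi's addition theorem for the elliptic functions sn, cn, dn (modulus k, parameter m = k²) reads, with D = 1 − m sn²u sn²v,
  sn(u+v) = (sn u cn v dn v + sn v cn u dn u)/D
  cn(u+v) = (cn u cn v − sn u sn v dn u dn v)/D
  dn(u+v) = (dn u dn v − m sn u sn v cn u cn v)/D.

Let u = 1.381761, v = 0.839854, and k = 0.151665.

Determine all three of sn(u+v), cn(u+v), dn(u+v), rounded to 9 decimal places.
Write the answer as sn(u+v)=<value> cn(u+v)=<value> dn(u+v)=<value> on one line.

sn(u+v)=0.804972029 cn(u+v)=-0.593312761 dn(u+v)=0.992519515

sn u = 0.9808682668485695, cn u = 0.1946726562449989, dn u = 0.9888728204767162
sn v = 0.7432286612100234, cn v = 0.6690374856134418, dn v = 0.9936265905574632
m = k² = 0.023002272225
D = 1 − m·sn²u·sn²v = 0.9877753338987939
sn(u+v) = (sn u·cn v·dn v + sn v·cn u·dn u)/D = 0.7951315150719982/0.9877753338987939 = 0.8049720293516322
cn(u+v) = (cn u·cn v − sn u·sn v·dn u·dn v)/D = -0.586059710266951/0.9877753338987939 = -0.5933127606595994
dn(u+v) = (dn u·dn v − m·sn u·sn v·cn u·cn v)/D = 0.9803862956899645/0.9877753338987939 = 0.9925195153642229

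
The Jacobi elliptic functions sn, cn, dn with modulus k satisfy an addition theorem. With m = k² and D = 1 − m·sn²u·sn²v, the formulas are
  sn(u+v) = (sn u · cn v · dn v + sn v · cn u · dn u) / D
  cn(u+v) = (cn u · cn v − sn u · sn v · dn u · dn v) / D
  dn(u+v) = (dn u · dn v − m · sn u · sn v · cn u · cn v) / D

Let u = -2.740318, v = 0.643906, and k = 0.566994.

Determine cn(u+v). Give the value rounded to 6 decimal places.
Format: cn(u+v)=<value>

sn u = -0.6408236995184592, cn u = -0.7676880786722401, dn u = 0.9316553677887756
sn v = 0.5897915316747189, cn v = 0.8075555393685249, dn v = 0.9424283080624637
m = k² = 0.321482196036
D = 1 − m·sn²u·sn²v = 0.9540769080237852
cn(u+v) = (cn u·cn v − sn u·sn v·dn u·dn v)/D = -0.2881016096155321/0.9540769080237852 = -0.3019689578403984

cn(u+v)=-0.301969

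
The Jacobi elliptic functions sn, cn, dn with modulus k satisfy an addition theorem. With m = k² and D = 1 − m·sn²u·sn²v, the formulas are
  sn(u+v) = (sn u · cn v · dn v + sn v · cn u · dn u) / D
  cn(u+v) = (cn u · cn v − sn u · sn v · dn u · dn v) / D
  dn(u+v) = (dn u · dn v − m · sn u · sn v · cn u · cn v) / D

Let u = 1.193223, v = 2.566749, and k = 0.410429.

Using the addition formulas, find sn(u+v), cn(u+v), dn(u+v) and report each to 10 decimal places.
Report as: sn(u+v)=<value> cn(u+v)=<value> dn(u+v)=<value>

sn u = 0.9157664691277313, cn u = 0.4017110578778334, dn u = 0.9266776290780269
sn v = 0.6532712884799716, cn v = -0.7571239156490288, dn v = 0.9633851104686482
m = k² = 0.168451964041
D = 1 − m·sn²u·sn²v = 0.9397117473405376
sn(u+v) = (sn u·cn v·dn v + sn v·cn u·dn u)/D = -0.4247772272140308/0.9397117473405376 = -0.4520292828265536
cn(u+v) = (cn u·cn v − sn u·sn v·dn u·dn v)/D = -0.8382257901843429/0.9397117473405376 = -0.8920030983507353
dn(u+v) = (dn u·dn v − m·sn u·sn v·cn u·cn v)/D = 0.9233977589648713/0.9397117473405376 = 0.9826393695494004

sn(u+v)=-0.4520292828 cn(u+v)=-0.8920030984 dn(u+v)=0.9826393695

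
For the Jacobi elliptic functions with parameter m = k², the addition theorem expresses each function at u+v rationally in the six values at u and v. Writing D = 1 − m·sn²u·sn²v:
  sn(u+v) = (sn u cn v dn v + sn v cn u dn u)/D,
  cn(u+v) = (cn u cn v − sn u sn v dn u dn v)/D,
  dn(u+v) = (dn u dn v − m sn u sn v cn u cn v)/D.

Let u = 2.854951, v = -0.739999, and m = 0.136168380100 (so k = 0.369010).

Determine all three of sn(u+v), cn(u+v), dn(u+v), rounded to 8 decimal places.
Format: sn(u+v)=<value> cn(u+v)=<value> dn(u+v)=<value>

sn u = 0.3905345674210831, cn u = -0.9205882639102171, dn u = 0.9895615055946578
sn v = -0.6681922719787083, cn v = 0.7439886340986211, dn v = 0.9691250783166083
m = k² = 0.1361683801
D = 1 − m·sn²u·sn²v = 0.9907274725160992
sn(u+v) = (sn u·cn v·dn v + sn v·cn u·dn u)/D = 0.890291402573383/0.9907274725160992 = 0.8986239175465238
cn(u+v) = (cn u·cn v − sn u·sn v·dn u·dn v)/D = -0.4346517494524283/0.9907274725160992 = -0.4387197907700751
dn(u+v) = (dn u·dn v − m·sn u·sn v·cn u·cn v)/D = 0.9346717655332169/0.9907274725160992 = 0.9434196501682541

sn(u+v)=0.89862392 cn(u+v)=-0.43871979 dn(u+v)=0.94341965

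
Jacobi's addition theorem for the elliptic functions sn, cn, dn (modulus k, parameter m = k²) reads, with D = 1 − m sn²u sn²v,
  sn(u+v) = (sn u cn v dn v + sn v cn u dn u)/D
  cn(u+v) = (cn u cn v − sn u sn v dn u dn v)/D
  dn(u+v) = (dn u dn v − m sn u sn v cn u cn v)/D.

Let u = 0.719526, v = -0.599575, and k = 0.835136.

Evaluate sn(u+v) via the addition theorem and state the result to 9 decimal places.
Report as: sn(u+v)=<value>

sn u = 0.6295051687480889, cn u = 0.7769962950487217, dn u = 0.8506561749960572
sn v = -0.5450673380534747, cn v = 0.838392269160027, dn v = 0.8903864798361694
m = k² = 0.697452138496
D = 1 − m·sn²u·sn²v = 0.9178867336081585
sn(u+v) = (sn u·cn v·dn v + sn v·cn u·dn u)/D = 0.1096553838192578/0.9178867336081585 = 0.1194650492313022

sn(u+v)=0.119465049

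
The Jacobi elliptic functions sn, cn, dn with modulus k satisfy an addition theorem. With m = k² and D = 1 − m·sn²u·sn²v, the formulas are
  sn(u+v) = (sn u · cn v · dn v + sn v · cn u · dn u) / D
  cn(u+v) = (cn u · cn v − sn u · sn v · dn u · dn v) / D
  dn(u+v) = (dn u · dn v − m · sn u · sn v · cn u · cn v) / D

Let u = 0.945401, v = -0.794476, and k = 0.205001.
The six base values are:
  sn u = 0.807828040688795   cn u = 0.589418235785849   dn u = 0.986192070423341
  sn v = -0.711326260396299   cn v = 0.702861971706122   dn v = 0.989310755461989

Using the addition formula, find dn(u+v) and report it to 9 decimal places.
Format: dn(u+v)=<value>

m = k² = 0.042025410001
D = 1 − m·sn²u·sn²v = 0.9861232587231234
dn(u+v) = (dn u·dn v − m·sn u·sn v·cn u·cn v)/D = 0.9856548750266475/0.9861232587231234 = 0.9995250252011271

dn(u+v)=0.999525025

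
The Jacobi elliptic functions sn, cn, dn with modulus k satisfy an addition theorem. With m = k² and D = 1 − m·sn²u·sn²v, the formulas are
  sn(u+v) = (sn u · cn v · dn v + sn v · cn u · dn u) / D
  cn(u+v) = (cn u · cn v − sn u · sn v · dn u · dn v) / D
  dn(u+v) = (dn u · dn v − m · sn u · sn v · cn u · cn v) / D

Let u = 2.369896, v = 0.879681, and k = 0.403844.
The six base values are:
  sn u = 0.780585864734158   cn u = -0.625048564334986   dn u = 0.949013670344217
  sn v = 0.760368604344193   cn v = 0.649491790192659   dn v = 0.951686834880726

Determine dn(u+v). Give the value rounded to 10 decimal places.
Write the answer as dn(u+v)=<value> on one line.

m = k² = 0.163089976336
D = 1 − m·sn²u·sn²v = 0.9425464342011749
dn(u+v) = (dn u·dn v − m·sn u·sn v·cn u·cn v)/D = 0.9424608306435431/0.9425464342011749 = 0.9999091784186693

dn(u+v)=0.9999091784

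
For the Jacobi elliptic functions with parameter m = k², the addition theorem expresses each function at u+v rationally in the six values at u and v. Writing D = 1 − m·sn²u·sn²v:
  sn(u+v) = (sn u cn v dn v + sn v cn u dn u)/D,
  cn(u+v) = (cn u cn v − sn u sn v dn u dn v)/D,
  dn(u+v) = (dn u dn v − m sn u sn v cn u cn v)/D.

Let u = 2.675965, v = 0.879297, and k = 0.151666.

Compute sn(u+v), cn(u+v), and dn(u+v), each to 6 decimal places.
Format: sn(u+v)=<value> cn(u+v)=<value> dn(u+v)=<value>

sn u = 0.4648957843756883, cn u = -0.8853654102514473, dn u = 0.997511151452656
sn v = 0.7688661986936106, cn v = 0.6394097031688191, dn v = 0.9931776815465824
m = k² = 0.023002575556
D = 1 − m·sn²u·sn²v = 0.9970610701541969
sn(u+v) = (sn u·cn v·dn v + sn v·cn u·dn u)/D = -0.3838024289117753/0.9970610701541969 = -0.3849337221163591
cn(u+v) = (cn u·cn v − sn u·sn v·dn u·dn v)/D = -0.9202317497122418/0.9970610701541969 = -0.9229442180205939
dn(u+v) = (dn u·dn v − m·sn u·sn v·cn u·cn v)/D = 0.9953604368390678/0.9970610701541969 = 0.9982943539106726

sn(u+v)=-0.384934 cn(u+v)=-0.922944 dn(u+v)=0.998294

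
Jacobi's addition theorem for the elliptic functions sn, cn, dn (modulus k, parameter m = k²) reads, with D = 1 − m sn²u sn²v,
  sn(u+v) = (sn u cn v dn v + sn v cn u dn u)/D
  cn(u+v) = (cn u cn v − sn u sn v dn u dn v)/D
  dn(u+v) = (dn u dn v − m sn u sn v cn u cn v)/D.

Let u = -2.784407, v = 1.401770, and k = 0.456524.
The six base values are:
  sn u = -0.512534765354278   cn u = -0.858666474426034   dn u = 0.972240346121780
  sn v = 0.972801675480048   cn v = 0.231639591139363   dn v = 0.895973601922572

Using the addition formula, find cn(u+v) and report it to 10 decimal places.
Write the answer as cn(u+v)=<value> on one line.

m = k² = 0.208414162576
D = 1 − m·sn²u·sn²v = 0.9481889366609853
cn(u+v) = (cn u·cn v − sn u·sn v·dn u·dn v)/D = 0.2354255134182574/0.9481889366609853 = 0.2482896649767928

cn(u+v)=0.2482896650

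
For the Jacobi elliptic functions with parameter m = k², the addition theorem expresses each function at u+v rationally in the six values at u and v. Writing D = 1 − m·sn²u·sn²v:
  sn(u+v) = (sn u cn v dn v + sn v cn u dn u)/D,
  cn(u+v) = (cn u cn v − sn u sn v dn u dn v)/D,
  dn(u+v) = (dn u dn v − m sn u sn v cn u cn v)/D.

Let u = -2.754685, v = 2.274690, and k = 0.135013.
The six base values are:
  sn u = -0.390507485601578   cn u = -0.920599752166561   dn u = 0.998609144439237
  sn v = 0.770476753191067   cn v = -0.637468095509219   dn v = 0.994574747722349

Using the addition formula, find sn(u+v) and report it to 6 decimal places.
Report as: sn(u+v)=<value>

sn(u+v)=-0.461490

m = k² = 0.018228510169
D = 1 − m·sn²u·sn²v = 0.9983498288851614
sn(u+v) = (sn u·cn v·dn v + sn v·cn u·dn u)/D = -0.4607286510187114/0.9983498288851614 = -0.4614901887980473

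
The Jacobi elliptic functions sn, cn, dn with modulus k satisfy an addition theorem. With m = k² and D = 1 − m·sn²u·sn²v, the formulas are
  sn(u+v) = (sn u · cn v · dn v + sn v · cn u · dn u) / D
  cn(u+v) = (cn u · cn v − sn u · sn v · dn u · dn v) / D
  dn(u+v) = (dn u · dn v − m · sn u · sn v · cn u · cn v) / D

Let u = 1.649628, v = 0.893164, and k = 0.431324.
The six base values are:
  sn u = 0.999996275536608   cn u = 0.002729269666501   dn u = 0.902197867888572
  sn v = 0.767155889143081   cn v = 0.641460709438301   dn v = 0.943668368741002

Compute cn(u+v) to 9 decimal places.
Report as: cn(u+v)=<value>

cn(u+v)=-0.731473040

m = k² = 0.186040392976
D = 1 − m·sn²u·sn²v = 0.8905108057438511
cn(u+v) = (cn u·cn v − sn u·sn v·dn u·dn v)/D = -0.6513846461055054/0.8905108057438511 = -0.731473039859857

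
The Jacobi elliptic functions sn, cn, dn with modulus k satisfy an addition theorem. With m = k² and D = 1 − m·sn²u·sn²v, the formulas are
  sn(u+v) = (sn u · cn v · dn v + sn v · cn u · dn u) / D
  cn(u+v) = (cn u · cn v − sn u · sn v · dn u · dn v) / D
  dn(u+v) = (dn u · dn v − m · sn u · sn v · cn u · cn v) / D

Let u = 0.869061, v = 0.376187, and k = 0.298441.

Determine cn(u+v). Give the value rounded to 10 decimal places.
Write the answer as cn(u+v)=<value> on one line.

sn u = 0.7582988584159056, cn u = 0.6519070802845559, dn u = 0.9740559168760322
sn v = 0.3666625866130719, cn v = 0.9303539904671832, dn v = 0.9939948184267555
m = k² = 0.089067030481
D = 1 − m·sn²u·sn²v = 0.9931145714959256
cn(u+v) = (cn u·cn v − sn u·sn v·dn u·dn v)/D = 0.3373043822302526/0.9931145714959256 = 0.3396429696144443

cn(u+v)=0.3396429696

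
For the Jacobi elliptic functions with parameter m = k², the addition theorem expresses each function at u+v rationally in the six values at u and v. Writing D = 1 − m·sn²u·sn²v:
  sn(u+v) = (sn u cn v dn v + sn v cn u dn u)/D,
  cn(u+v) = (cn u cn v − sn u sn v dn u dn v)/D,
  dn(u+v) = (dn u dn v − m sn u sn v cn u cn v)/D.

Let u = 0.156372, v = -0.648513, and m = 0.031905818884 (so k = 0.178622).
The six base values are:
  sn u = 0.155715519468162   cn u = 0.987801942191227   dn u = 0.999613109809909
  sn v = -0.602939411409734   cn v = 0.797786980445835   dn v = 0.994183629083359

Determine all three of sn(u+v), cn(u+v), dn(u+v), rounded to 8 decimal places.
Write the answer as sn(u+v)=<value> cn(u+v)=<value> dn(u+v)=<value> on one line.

m = k² = 0.031905818884
D = 1 − m·sn²u·sn²v = 0.9997187574424299
sn(u+v) = (sn u·cn v·dn v + sn v·cn u·dn u)/D = -0.4718490366878324/0.9997187574424299 = -0.4719817780502177
cn(u+v) = (cn u·cn v − sn u·sn v·dn u·dn v)/D = 0.8813603579461698/0.9997187574424299 = 0.8816083037202831
dn(u+v) = (dn u·dn v − m·sn u·sn v·cn u·cn v)/D = 0.9961596429181894/0.9997187574424299 = 0.9964398842196922

sn(u+v)=-0.47198178 cn(u+v)=0.88160830 dn(u+v)=0.99643988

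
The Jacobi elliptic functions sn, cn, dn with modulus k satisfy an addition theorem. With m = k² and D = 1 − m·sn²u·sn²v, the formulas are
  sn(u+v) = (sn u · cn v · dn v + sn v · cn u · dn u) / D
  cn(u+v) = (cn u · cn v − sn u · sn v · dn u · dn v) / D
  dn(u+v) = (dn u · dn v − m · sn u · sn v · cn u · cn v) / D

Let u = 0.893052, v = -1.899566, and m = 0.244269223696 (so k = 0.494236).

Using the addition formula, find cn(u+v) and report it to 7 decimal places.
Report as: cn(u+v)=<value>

sn u = 0.7633225979955277, cn u = 0.6460175008382962, dn u = 0.926106772962192
sn v = -0.9822072242618675, cn v = -0.1878003424059645, dn v = 0.8742687801164956
m = k² = 0.244269223696
D = 1 − m·sn²u·sn²v = 0.86269345479601
cn(u+v) = (cn u·cn v − sn u·sn v·dn u·dn v)/D = 0.4857176434446902/0.86269345479601 = 0.5630246071120843

cn(u+v)=0.5630246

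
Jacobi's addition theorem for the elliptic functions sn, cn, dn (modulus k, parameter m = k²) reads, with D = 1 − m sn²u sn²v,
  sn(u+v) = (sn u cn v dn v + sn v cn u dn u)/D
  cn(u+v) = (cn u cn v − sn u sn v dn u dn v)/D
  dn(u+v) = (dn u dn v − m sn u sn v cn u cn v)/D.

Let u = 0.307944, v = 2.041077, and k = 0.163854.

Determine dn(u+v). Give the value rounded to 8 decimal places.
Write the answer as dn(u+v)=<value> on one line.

dn(u+v)=0.99290761

sn u = 0.3029778238075147, cn u = 0.952997606650123, dn u = 0.9987669700791809
sn v = 0.8987986364764227, cn v = -0.4383617354059583, dn v = 0.9890960676937778
m = k² = 0.026848133316
D = 1 − m·sn²u·sn²v = 0.9980090489192211
dn(u+v) = (dn u·dn v − m·sn u·sn v·cn u·cn v)/D = 0.9909307833355155/0.9980090489192211 = 0.9929076138223688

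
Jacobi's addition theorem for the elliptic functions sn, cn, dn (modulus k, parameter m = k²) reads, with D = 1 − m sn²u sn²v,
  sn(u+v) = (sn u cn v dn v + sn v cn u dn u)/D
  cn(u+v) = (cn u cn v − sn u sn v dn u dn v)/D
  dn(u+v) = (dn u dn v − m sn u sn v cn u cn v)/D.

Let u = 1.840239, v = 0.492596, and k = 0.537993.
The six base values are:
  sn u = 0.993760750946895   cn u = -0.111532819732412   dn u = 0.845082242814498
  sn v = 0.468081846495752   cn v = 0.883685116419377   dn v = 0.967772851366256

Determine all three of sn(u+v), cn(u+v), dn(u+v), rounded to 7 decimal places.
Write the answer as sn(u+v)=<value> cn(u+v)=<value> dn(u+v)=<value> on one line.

sn(u+v)=0.8595849 cn(u+v)=-0.5109929 dn(u+v)=0.8866450

m = k² = 0.289436468049
D = 1 − m·sn²u·sn²v = 0.9373731559745394
sn(u+v) = (sn u·cn v·dn v + sn v·cn u·dn u)/D = 0.8057518425592804/0.9373731559745394 = 0.8595849341573911
cn(u+v) = (cn u·cn v − sn u·sn v·dn u·dn v)/D = -0.4789910247113121/0.9373731559745394 = -0.5109928971811972
dn(u+v) = (dn u·dn v − m·sn u·sn v·cn u·cn v)/D = 0.8311172297401222/0.9373731559745394 = 0.8866450083862832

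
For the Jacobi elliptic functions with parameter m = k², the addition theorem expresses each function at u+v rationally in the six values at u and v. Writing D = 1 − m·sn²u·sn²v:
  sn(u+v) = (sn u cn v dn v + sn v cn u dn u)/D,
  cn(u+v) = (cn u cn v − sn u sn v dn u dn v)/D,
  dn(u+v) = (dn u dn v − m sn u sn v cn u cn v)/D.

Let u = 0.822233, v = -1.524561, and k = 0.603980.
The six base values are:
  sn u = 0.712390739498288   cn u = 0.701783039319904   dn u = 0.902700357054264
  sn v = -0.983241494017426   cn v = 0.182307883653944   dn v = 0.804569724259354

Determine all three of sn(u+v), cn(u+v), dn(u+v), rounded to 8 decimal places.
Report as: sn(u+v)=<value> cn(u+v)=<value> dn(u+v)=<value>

m = k² = 0.3647918404
D = 1 − m·sn²u·sn²v = 0.8210210143942269
sn(u+v) = (sn u·cn v·dn v + sn v·cn u·dn u)/D = -0.5183902411196004/0.8210210143942269 = -0.6313970434752925
cn(u+v) = (cn u·cn v − sn u·sn v·dn u·dn v)/D = 0.636668723897199/0.8210210143942269 = 0.7754597175164289
dn(u+v) = (dn u·dn v − m·sn u·sn v·cn u·cn v)/D = 0.7589766551876318/0.8210210143942269 = 0.9244302421998623

sn(u+v)=-0.63139704 cn(u+v)=0.77545972 dn(u+v)=0.92443024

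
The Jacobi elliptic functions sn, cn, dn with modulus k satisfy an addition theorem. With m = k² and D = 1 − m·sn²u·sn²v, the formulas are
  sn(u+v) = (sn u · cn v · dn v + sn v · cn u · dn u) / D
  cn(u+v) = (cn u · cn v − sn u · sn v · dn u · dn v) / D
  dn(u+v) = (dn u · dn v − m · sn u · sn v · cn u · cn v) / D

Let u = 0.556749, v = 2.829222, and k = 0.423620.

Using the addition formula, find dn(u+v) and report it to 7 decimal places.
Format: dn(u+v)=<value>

dn(u+v)=0.9993203

sn u = 0.5243131052184962, cn u = 0.8515255531668666, dn u = 0.9750217239513115
sn v = 0.4498882298506475, cn v = -0.8930848675472287, dn v = 0.9816713472175335
m = k² = 0.1794539044
D = 1 − m·sn²u·sn²v = 0.9900151027492164
dn(u+v) = (dn u·dn v − m·sn u·sn v·cn u·cn v)/D = 0.9893422009091811/0.9900151027492164 = 0.9993203115405344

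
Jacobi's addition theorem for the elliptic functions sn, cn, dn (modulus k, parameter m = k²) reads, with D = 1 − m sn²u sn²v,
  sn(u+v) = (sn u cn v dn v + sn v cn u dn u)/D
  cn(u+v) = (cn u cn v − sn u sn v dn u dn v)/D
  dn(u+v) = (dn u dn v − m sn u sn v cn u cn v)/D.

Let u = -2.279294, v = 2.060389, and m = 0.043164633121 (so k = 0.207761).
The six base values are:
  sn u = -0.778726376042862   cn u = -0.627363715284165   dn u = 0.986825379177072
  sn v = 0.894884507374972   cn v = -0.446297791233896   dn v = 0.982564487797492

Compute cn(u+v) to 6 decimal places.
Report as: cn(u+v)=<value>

cn(u+v)=0.976152

m = k² = 0.043164633121
D = 1 − m·sn²u·sn²v = 0.9790380441219984
cn(u+v) = (cn u·cn v − sn u·sn v·dn u·dn v)/D = 0.9556899966914798/0.9790380441219984 = 0.9761520529557591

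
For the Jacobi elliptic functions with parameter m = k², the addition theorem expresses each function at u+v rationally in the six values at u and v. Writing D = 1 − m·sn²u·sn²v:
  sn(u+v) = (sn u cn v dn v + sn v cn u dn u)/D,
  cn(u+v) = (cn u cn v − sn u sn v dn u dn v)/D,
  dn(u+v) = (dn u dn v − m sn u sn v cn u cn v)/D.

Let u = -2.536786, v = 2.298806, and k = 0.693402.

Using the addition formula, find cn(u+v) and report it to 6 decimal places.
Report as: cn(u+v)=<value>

cn(u+v)=0.972067

sn u = -0.8666766157234072, cn u = -0.4988703676890637, dn u = 0.7992826339721084
sn v = 0.9435934618356901, cn v = -0.3311062952904067, dn v = 0.7562440926550198
m = k² = 0.480806333604
D = 1 − m·sn²u·sn²v = 0.6784458022354501
cn(u+v) = (cn u·cn v − sn u·sn v·dn u·dn v)/D = 0.6594947849036173/0.6784458022354501 = 0.9720670136518054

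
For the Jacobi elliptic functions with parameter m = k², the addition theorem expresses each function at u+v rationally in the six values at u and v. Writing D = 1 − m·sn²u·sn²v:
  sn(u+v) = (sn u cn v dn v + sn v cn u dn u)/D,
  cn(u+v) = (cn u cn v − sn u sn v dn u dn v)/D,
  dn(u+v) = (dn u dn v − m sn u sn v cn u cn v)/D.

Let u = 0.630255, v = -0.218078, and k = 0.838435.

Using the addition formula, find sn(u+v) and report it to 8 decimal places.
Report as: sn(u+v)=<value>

sn(u+v)=0.39336400

sn u = 0.5674672819637284, cn u = 0.8233959460069611, dn u = 0.8795619225745914
sn v = -0.2151801571614385, cn v = 0.9765743699094189, dn v = 0.9835906572870837
m = k² = 0.702973249225
D = 1 − m·sn²u·sn²v = 0.989518464897061
sn(u+v) = (sn u·cn v·dn v + sn v·cn u·dn u)/D = 0.3892409372925839/0.989518464897061 = 0.3933639958230354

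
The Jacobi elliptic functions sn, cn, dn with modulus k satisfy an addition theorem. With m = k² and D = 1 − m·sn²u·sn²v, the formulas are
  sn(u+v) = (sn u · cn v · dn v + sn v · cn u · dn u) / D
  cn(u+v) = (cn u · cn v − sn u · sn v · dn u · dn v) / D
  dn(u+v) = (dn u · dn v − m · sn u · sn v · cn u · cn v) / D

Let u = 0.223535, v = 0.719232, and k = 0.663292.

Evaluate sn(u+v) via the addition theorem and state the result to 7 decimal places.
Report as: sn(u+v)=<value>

sn(u+v)=0.7781514

sn u = 0.2208881095035615, cn u = 0.9752991556850353, dn u = 0.9892086980286501
sn v = 0.6402357364742899, cn v = 0.7681784960158828, dn v = 0.9053513852611314
m = k² = 0.439956277264
D = 1 − m·sn²u·sn²v = 0.9912009857982488
sn(u+v) = (sn u·cn v·dn v + sn v·cn u·dn u)/D = 0.7713044308539867/0.9912009857982488 = 0.778151396038845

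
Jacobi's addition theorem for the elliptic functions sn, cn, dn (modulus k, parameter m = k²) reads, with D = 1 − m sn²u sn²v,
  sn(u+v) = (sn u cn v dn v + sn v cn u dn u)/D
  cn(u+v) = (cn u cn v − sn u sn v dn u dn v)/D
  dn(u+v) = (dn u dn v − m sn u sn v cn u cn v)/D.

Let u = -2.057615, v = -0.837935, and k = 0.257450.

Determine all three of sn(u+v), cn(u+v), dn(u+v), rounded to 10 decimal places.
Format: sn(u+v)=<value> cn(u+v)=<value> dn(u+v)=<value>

sn(u+v)=-0.2953682366 cn(u+v)=-0.9553834857 dn(u+v)=0.9971045734

sn u = -0.9024933029643165, cn u = -0.4307038867999201, dn u = 0.9726329819959088
sn v = -0.7394787518801433, cn v = 0.6731798983316313, dn v = 0.9817107062326633
m = k² = 0.0662805025
D = 1 − m·sn²u·sn²v = 0.970479400887862
sn(u+v) = (sn u·cn v·dn v + sn v·cn u·dn u)/D = -0.2866487893225994/0.970479400887862 = -0.2953682366265097
cn(u+v) = (cn u·cn v − sn u·sn v·dn u·dn v)/D = -0.9271799928425718/0.970479400887862 = -0.9553834857229563
dn(u+v) = (dn u·dn v − m·sn u·sn v·cn u·cn v)/D = 0.9676694489725277/0.970479400887862 = 0.9971045733554329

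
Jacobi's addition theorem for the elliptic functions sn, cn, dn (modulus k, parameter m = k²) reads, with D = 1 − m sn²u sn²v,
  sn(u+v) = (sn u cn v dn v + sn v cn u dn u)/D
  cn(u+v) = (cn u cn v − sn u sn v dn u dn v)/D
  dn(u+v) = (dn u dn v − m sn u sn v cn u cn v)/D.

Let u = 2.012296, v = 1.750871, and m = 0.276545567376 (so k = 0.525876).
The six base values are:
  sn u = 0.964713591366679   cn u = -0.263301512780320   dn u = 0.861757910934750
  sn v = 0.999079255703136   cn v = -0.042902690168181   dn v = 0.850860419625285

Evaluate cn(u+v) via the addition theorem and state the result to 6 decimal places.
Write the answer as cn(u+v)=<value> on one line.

cn(u+v)=-0.935829

m = k² = 0.276545567376
D = 1 − m·sn²u·sn²v = 0.7431004288669398
cn(u+v) = (cn u·cn v − sn u·sn v·dn u·dn v)/D = -0.6954148001002245/0.7431004288669398 = -0.9358288235152479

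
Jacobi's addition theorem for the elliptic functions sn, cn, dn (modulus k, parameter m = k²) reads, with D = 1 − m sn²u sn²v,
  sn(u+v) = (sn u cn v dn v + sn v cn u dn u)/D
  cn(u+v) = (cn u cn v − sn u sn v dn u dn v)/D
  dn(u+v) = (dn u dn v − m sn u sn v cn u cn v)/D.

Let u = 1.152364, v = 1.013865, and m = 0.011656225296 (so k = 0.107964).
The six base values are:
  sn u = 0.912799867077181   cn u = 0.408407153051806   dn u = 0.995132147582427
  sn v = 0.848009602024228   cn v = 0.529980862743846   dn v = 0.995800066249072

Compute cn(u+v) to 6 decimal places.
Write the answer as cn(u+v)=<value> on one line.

cn(u+v)=-0.554484

m = k² = 0.011656225296
D = 1 − m·sn²u·sn²v = 0.9930158974280959
cn(u+v) = (cn u·cn v − sn u·sn v·dn u·dn v)/D = -0.5506118639002969/0.9930158974280959 = -0.5544844401045116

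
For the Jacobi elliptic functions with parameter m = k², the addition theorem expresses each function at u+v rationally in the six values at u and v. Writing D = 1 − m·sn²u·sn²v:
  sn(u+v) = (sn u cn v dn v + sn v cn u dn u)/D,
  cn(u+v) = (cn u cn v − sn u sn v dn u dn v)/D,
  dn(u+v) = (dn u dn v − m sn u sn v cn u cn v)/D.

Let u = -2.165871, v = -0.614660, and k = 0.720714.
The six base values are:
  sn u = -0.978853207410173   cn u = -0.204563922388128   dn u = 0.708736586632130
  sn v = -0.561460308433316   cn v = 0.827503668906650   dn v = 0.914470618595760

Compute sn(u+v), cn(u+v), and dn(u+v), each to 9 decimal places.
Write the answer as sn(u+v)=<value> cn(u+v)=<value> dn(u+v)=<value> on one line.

sn(u+v)=-0.782015310 cn(u+v)=-0.623259219 dn(u+v)=0.826041442

m = k² = 0.519428669796
D = 1 − m·sn²u·sn²v = 0.8431085874882977
sn(u+v) = (sn u·cn v·dn v + sn v·cn u·dn u)/D = -0.6593238237702672/0.8431085874882977 = -0.7820153104292969
cn(u+v) = (cn u·cn v − sn u·sn v·dn u·dn v)/D = -0.5254751998957383/0.8431085874882977 = -0.6232592191489592
dn(u+v) = (dn u·dn v − m·sn u·sn v·cn u·cn v)/D = 0.6964426334343546/0.8431085874882977 = 0.82604144207465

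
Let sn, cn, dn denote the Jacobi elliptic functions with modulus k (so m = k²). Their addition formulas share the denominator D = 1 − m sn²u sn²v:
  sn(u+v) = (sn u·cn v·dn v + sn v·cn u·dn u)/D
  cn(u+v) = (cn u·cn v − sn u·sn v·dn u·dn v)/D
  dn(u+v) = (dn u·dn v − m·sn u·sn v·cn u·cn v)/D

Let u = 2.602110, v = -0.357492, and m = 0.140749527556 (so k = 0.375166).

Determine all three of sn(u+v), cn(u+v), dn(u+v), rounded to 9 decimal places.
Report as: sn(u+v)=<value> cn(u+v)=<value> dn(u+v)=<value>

sn u = 0.6080304933290239, cn u = -0.7939136723738065, dn u = 0.97363481220524
sn v = -0.3489478525891097, cn v = 0.9371421429929661, dn v = 0.9913938115291871
m = k² = 0.140749527556
D = 1 − m·sn²u·sn²v = 0.9936639480989418
sn(u+v) = (sn u·cn v·dn v + sn v·cn u·dn u)/D = 0.83463750392817/0.9936639480989418 = 0.8399595311120847
cn(u+v) = (cn u·cn v − sn u·sn v·dn u·dn v)/D = -0.539210792536769/0.9936639480989418 = -0.5426490450502671
dn(u+v) = (dn u·dn v − m·sn u·sn v·cn u·cn v)/D = 0.943037188677254/0.9936639480989418 = 0.9490504214039908

sn(u+v)=0.839959531 cn(u+v)=-0.542649045 dn(u+v)=0.949050421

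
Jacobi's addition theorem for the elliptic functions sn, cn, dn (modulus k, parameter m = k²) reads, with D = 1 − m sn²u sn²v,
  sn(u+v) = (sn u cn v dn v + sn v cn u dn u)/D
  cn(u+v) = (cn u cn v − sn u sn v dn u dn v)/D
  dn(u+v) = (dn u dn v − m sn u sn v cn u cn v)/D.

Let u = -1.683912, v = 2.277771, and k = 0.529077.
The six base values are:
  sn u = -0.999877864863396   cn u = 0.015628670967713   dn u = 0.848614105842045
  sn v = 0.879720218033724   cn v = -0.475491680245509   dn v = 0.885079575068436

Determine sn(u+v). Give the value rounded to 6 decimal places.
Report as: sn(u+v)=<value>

m = k² = 0.279922471929
D = 1 − m·sn²u·sn²v = 0.7834187682537741
sn(u+v) = (sn u·cn v·dn v + sn v·cn u·dn u)/D = 0.4324640486702941/0.7834187682537741 = 0.5520215575563099

sn(u+v)=0.552022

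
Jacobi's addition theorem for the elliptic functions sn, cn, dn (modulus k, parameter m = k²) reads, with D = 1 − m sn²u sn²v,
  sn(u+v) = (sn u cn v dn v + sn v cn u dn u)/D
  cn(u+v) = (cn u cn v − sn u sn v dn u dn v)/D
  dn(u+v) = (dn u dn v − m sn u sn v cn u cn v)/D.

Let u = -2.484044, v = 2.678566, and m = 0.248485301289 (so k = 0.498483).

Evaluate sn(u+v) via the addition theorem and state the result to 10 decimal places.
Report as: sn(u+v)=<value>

sn u = -0.758705561150676, cn u = -0.6514337045924458, dn u = 0.9257231660395227
sn v = 0.6279446244547943, cn v = -0.7782580218785589, dn v = 0.949746626604074
m = k² = 0.248485301289
D = 1 − m·sn²u·sn²v = 0.9435985937132976
sn(u+v) = (sn u·cn v·dn v + sn v·cn u·dn u)/D = 0.1821153532738385/0.9435985937132976 = 0.1930008739809253

sn(u+v)=0.1930008740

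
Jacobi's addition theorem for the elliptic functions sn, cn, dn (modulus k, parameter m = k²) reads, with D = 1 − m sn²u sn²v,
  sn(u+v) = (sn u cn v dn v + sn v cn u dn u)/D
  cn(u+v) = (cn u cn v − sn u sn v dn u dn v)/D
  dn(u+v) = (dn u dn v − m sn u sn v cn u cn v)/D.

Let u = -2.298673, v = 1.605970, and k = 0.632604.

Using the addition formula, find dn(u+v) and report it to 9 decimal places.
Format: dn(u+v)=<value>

dn(u+v)=0.919037924

sn u = -0.9168715314345571, cn u = -0.3991824079851841, dn u = 0.8146046560936235
sn v = 0.9911390293221018, cn v = 0.1328285532347689, dn v = 0.7790204508279443
m = k² = 0.400187820816
D = 1 − m·sn²u·sn²v = 0.6695163334607953
dn(u+v) = (dn u·dn v − m·sn u·sn v·cn u·cn v)/D = 0.6153109009568729/0.6695163334607953 = 0.9190379236549328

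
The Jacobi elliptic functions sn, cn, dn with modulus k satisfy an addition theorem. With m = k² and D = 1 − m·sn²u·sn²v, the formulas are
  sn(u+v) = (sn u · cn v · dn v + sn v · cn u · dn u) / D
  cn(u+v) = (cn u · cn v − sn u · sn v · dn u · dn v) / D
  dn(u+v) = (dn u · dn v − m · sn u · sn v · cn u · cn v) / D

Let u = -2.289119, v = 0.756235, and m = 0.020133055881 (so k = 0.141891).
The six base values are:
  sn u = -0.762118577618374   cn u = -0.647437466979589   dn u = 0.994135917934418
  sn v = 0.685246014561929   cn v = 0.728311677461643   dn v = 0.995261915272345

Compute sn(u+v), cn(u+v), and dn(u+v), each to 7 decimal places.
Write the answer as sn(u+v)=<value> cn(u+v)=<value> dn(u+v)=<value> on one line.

sn(u+v)=-0.9989675 cn(u+v)=0.0454296 dn(u+v)=0.9899033

m = k² = 0.020133055881
D = 1 − m·sn²u·sn²v = 0.9945090456631084
sn(u+v) = (sn u·cn v·dn v + sn v·cn u·dn u)/D = -0.9934822598357223/0.9945090456631084 = -0.9989675450094057
cn(u+v) = (cn u·cn v − sn u·sn v·dn u·dn v)/D = 0.04518009846661443/0.9945090456631084 = 0.04542955005149271
dn(u+v) = (dn u·dn v − m·sn u·sn v·cn u·cn v)/D = 0.9844677621982152/0.9945090456631084 = 0.9899032758840339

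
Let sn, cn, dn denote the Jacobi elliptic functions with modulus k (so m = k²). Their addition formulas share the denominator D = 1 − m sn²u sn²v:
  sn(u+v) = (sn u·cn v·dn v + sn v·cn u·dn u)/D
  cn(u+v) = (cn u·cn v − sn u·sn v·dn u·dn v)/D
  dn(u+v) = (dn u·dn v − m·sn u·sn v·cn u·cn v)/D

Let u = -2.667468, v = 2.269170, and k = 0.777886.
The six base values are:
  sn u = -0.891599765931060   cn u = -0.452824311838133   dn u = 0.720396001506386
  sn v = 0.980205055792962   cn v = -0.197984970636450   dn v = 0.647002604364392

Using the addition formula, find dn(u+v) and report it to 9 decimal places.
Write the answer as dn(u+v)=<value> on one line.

dn(u+v)=0.954787309

m = k² = 0.605106628996
D = 1 − m·sn²u·sn²v = 0.5378258206639571
dn(u+v) = (dn u·dn v − m·sn u·sn v·cn u·cn v)/D = 0.5135092680081995/0.5378258206639571 = 0.9547873089734918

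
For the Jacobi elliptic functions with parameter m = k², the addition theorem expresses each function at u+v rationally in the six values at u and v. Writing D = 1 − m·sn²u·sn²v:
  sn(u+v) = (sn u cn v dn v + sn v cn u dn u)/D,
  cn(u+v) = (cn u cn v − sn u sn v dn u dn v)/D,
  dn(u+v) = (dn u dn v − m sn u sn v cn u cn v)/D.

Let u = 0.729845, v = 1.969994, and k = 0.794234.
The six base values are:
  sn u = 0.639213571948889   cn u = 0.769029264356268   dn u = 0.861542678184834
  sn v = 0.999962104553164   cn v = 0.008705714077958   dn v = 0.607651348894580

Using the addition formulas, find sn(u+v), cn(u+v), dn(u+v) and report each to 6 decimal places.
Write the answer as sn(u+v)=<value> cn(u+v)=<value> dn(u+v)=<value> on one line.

sn(u+v)=0.897117 cn(u+v)=-0.441793 dn(u+v)=0.701651

m = k² = 0.630807646756
D = 1 − m·sn²u·sn²v = 0.7422753206280512
sn(u+v) = (sn u·cn v·dn v + sn v·cn u·dn u)/D = 0.6659078889923092/0.7422753206280512 = 0.8971171080144139
cn(u+v) = (cn u·cn v − sn u·sn v·dn u·dn v)/D = -0.3279319060281917/0.7422753206280512 = -0.4417928185335909
dn(u+v) = (dn u·dn v − m·sn u·sn v·cn u·cn v)/D = 0.5208181301201237/0.7422753206280512 = 0.7016508775739048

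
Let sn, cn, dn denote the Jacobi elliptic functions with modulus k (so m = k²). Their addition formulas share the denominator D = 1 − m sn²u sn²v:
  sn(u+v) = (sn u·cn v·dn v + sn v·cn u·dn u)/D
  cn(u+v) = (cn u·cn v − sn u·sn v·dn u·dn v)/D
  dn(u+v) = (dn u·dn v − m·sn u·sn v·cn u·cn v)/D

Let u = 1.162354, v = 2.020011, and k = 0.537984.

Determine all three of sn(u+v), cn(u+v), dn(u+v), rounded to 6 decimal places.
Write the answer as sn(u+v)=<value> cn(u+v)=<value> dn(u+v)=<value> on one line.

sn u = 0.8933294648711757, cn u = 0.449402344445352, dn u = 0.8769415962104157
sn v = 0.9652393394867245, cn v = -0.2613675907744335, dn v = 0.8546021487943626
m = k² = 0.289426784256
D = 1 − m·sn²u·sn²v = 0.78480505559835
sn(u+v) = (sn u·cn v·dn v + sn v·cn u·dn u)/D = 0.1808616384326977/0.78480505559835 = 0.2304542219020307
cn(u+v) = (cn u·cn v − sn u·sn v·dn u·dn v)/D = -0.7636805896683308/0.78480505559835 = -0.9730831678780235
dn(u+v) = (dn u·dn v − m·sn u·sn v·cn u·cn v)/D = 0.7787499954155359/0.78480505559835 = 0.9922846315277651

sn(u+v)=0.230454 cn(u+v)=-0.973083 dn(u+v)=0.992285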